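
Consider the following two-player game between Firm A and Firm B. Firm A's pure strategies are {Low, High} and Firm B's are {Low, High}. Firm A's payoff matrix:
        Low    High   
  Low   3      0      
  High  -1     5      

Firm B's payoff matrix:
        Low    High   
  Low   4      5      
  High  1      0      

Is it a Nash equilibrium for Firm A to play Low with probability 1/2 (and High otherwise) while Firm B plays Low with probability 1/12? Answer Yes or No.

No

Given Firm B's mix q = 1/12, Firm A's payoff from Low is 1/4 but from High is 9/2. Firm A strictly prefers High, so Firm A would not mix.
So the proposed profile is not a Nash equilibrium.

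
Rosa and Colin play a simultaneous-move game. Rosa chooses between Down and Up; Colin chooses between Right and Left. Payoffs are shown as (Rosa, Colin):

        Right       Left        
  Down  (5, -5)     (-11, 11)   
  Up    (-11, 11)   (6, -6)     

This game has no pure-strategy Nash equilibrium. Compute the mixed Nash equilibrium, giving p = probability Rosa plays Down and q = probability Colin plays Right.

p = 17/33, q = 17/33

In a mixed equilibrium Colin is indifferent between Right and Left; this condition fixes p.
  Colin's payoff from Right: p·(-5) + (1−p)·11 = -16p + 11
  Colin's payoff from Left: p·11 + (1−p)·(-6) = 17p - 6
  -16p + 11 = 17p - 6  ⇒  -33p = -17  ⇒  p = 17/33.
In a mixed equilibrium Rosa is indifferent between Down and Up; this condition fixes q.
  Rosa's payoff from Down: q·5 + (1−q)·(-11) = 16q - 11
  Rosa's payoff from Up: q·(-11) + (1−q)·6 = -17q + 6
  16q - 11 = -17q + 6  ⇒  33q = 17  ⇒  q = 17/33.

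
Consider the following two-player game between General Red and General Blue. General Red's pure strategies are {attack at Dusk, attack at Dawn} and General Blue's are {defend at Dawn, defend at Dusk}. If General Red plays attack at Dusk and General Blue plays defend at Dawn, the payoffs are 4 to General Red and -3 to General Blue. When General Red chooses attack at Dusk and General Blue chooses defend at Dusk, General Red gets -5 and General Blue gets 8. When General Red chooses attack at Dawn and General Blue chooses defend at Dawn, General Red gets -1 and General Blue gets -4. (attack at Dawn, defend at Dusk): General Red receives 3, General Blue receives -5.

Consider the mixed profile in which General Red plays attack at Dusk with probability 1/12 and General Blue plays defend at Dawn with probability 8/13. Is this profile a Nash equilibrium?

Yes

Check General Blue's indifference given General Red's mix p = 1/12:
  payoff from defend at Dawn = -47/12; payoff from defend at Dusk = -47/12 — equal.
Check General Red's indifference given General Blue's mix q = 8/13:
  payoff from attack at Dusk = 7/13; payoff from attack at Dawn = 7/13 — equal.
Both players are indifferent, so neither can profitably deviate.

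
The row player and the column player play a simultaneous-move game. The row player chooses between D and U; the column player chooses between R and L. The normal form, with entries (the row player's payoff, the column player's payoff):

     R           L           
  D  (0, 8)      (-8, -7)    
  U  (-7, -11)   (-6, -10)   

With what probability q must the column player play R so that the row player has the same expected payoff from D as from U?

q = 2/9

Set the row player's expected payoff from D equal to that from U:
  the row player's payoff to D: q·0 + (1−q)·(-8) = 8q - 8
  the row player's payoff to U: q·(-7) + (1−q)·(-6) = -q - 6
  8q - 8 = -q - 6  ⇒  9q = 2  ⇒  q = 2/9.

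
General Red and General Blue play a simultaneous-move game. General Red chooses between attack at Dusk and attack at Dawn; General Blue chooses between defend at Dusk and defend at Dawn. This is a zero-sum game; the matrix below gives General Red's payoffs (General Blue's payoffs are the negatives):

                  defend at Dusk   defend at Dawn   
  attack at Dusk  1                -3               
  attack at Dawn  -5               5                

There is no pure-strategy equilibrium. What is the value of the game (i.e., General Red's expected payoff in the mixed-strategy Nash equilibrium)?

v = -5/7

General Red's indifference between attack at Dusk and attack at Dawn determines General Blue's mixing probability q:
  General Red's expected payoff from attack at Dusk: q·1 + (1−q)·(-3) = 4q - 3
  General Red's expected payoff from attack at Dawn: q·(-5) + (1−q)·5 = -10q + 5
  4q - 3 = -10q + 5  ⇒  14q = 8  ⇒  q = 4/7.
The value is General Red's expected payoff against this mix (using attack at Dusk): (4/7)·1 + (3/7)·(-3) = -5/7.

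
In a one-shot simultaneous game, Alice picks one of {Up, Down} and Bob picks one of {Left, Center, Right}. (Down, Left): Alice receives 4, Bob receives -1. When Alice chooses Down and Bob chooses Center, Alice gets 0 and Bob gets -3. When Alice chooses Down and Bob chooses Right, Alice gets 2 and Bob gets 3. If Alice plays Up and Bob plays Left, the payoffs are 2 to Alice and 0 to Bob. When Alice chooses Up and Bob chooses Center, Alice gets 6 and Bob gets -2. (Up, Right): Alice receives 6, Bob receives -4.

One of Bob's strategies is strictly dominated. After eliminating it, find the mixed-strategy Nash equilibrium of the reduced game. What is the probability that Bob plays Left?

Bob's strategy Center is strictly dominated by Left: 0 > -2 and -1 > -3. Eliminate Center.
Alice's indifference between Up and Down determines Bob's mixing probability q:
  Alice's expected payoff from Up: q·2 + (1−q)·6 = -4q + 6
  Alice's expected payoff from Down: q·4 + (1−q)·2 = 2q + 2
  -4q + 6 = 2q + 2  ⇒  -6q = -4  ⇒  q = 2/3.

q = 2/3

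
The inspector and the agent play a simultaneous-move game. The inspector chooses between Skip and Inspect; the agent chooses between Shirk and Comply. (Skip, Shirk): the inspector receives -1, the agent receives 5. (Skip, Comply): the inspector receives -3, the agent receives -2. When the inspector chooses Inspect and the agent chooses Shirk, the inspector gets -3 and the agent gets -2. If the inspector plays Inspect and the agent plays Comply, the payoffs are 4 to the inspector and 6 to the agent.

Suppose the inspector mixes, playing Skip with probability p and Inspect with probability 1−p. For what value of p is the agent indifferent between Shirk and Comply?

The agent's indifference between Shirk and Comply determines the inspector's mixing probability p:
  the agent's payoff from Shirk: p·5 + (1−p)·(-2) = 7p - 2
  the agent's payoff from Comply: p·(-2) + (1−p)·6 = -8p + 6
  7p - 2 = -8p + 6  ⇒  15p = 8  ⇒  p = 8/15.

p = 8/15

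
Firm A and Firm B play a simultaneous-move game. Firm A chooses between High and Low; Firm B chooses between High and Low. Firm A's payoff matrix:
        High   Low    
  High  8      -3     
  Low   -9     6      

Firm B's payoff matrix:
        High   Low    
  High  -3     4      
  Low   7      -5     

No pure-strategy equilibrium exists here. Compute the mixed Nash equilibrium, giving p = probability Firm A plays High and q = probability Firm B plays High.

p = 12/19, q = 9/26

Firm A's mix must leave Firm B indifferent between High and Low.
  Firm B's payoff from High: p·(-3) + (1−p)·7 = -10p + 7
  Firm B's payoff from Low: p·4 + (1−p)·(-5) = 9p - 5
  -10p + 7 = 9p - 5  ⇒  -19p = -12  ⇒  p = 12/19.
In a mixed equilibrium Firm A is indifferent between High and Low; this condition fixes q.
  Firm A's expected payoff from High: q·8 + (1−q)·(-3) = 11q - 3
  Firm A's expected payoff from Low: q·(-9) + (1−q)·6 = -15q + 6
  11q - 3 = -15q + 6  ⇒  26q = 9  ⇒  q = 9/26.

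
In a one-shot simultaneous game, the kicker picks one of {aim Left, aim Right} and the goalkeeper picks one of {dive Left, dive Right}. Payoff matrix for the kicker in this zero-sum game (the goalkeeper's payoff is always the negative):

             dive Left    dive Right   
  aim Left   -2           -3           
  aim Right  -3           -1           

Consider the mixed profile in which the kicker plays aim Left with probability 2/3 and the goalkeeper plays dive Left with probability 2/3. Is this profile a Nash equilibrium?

Yes

Check the goalkeeper's indifference given the kicker's mix p = 2/3:
  payoff from dive Left = 7/3; payoff from dive Right = 7/3 — equal.
Check the kicker's indifference given the goalkeeper's mix q = 2/3:
  payoff from aim Left = -7/3; payoff from aim Right = -7/3 — equal.
Both players are indifferent, so neither can profitably deviate.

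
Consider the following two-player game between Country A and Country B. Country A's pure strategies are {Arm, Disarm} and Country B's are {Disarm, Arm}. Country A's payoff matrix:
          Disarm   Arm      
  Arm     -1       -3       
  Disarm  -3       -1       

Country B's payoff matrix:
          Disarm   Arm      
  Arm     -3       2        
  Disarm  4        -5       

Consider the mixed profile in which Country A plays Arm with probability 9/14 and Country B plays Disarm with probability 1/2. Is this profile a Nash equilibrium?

Yes

Check Country B's indifference given Country A's mix p = 9/14:
  payoff from Disarm = -1/2; payoff from Arm = -1/2 — equal.
Check Country A's indifference given Country B's mix q = 1/2:
  payoff from Arm = -2; payoff from Disarm = -2 — equal.
Both players are indifferent, so neither can profitably deviate.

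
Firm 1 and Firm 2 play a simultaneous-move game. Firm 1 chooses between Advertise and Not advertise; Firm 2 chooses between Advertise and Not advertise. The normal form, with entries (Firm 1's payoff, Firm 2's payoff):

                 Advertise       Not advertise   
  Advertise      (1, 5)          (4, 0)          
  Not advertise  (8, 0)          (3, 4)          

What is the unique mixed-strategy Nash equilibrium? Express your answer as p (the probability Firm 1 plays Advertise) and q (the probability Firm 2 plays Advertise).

Set Firm 2's expected payoff from Advertise equal to that from Not advertise:
  Firm 2's payoff from Advertise: p·5 + (1−p)·0 = 5p
  Firm 2's payoff from Not advertise: p·0 + (1−p)·4 = -4p + 4
  5p = -4p + 4  ⇒  9p = 4  ⇒  p = 4/9.
Set Firm 1's expected payoff from Advertise equal to that from Not advertise:
  Firm 1's payoff to Advertise: q·1 + (1−q)·4 = -3q + 4
  Firm 1's payoff to Not advertise: q·8 + (1−q)·3 = 5q + 3
  -3q + 4 = 5q + 3  ⇒  -8q = -1  ⇒  q = 1/8.

p = 4/9, q = 1/8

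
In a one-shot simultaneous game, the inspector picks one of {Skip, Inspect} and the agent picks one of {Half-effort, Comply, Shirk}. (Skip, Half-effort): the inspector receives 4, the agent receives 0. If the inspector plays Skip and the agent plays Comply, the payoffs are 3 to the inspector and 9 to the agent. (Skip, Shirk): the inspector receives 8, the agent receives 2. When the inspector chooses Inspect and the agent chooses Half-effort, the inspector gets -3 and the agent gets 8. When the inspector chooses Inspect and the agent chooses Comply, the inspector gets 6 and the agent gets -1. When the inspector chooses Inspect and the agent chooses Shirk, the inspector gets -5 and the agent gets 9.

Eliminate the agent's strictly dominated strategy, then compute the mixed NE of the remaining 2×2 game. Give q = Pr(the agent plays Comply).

q = 13/16

The agent's strategy Half-effort is strictly dominated by Shirk: 2 > 0 and 9 > 8. Eliminate Half-effort.
For the inspector to be willing to mix, the inspector must be indifferent between Skip and Inspect, which pins down the agent's mix.
  the inspector's payoff from Skip: q·3 + (1−q)·8 = -5q + 8
  the inspector's payoff from Inspect: q·6 + (1−q)·(-5) = 11q - 5
  -5q + 8 = 11q - 5  ⇒  -16q = -13  ⇒  q = 13/16.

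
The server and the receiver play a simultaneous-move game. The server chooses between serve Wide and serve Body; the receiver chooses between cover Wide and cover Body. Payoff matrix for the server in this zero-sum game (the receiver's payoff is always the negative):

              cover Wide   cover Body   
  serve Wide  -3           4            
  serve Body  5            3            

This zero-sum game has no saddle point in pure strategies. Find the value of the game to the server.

Set the server's expected payoff from serve Wide equal to that from serve Body:
  the server's payoff to serve Wide: q·(-3) + (1−q)·4 = -7q + 4
  the server's payoff to serve Body: q·5 + (1−q)·3 = 2q + 3
  -7q + 4 = 2q + 3  ⇒  -9q = -1  ⇒  q = 1/9.
The value is the server's expected payoff against this mix (using serve Wide): (1/9)·(-3) + (8/9)·4 = 29/9.

v = 29/9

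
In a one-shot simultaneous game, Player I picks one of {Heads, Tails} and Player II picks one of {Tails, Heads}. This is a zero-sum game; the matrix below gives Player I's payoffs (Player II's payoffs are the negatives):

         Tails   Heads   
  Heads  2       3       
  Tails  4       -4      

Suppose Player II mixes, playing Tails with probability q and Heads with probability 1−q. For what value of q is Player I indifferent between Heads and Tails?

q = 7/9

In a mixed equilibrium Player I is indifferent between Heads and Tails; this condition fixes q.
  Player I's payoff to Heads: q·2 + (1−q)·3 = -q + 3
  Player I's payoff to Tails: q·4 + (1−q)·(-4) = 8q - 4
  -q + 3 = 8q - 4  ⇒  -9q = -7  ⇒  q = 7/9.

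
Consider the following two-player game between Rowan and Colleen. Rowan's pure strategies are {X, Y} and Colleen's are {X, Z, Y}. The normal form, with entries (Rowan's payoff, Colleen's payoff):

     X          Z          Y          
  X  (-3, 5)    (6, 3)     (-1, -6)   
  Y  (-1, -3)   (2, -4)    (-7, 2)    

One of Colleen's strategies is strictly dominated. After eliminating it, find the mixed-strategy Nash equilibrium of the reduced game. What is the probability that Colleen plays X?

Colleen's strategy Z is strictly dominated by X: 5 > 3 and -3 > -4. Eliminate Z.
Rowan's indifference between X and Y determines Colleen's mixing probability q:
  Rowan's payoff to X: q·(-3) + (1−q)·(-1) = -2q - 1
  Rowan's payoff to Y: q·(-1) + (1−q)·(-7) = 6q - 7
  -2q - 1 = 6q - 7  ⇒  -8q = -6  ⇒  q = 3/4.

q = 3/4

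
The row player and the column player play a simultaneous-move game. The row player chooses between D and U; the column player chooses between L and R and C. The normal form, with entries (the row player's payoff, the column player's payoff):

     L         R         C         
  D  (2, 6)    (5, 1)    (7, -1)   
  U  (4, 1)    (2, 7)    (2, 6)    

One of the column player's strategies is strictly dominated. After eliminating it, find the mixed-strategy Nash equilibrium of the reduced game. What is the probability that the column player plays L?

The column player's strategy C is strictly dominated by R: 1 > -1 and 7 > 6. Eliminate C.
The row player's indifference between D and U determines the column player's mixing probability q:
  the row player's payoff to D: q·2 + (1−q)·5 = -3q + 5
  the row player's payoff to U: q·4 + (1−q)·2 = 2q + 2
  -3q + 5 = 2q + 2  ⇒  -5q = -3  ⇒  q = 3/5.

q = 3/5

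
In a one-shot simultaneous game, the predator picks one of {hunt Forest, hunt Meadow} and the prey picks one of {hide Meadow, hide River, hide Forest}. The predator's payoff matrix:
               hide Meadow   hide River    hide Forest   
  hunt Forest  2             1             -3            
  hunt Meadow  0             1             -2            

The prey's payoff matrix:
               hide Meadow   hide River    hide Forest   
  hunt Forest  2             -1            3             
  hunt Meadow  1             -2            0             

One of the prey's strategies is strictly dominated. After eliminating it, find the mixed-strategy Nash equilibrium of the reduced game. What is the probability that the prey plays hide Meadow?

q = 1/3

The prey's strategy hide River is strictly dominated by hide Meadow: 2 > -1 and 1 > -2. Eliminate hide River.
For the predator to be willing to mix, the predator must be indifferent between hunt Forest and hunt Meadow, which pins down the prey's mix.
  the predator's payoff from hunt Forest: q·2 + (1−q)·(-3) = 5q - 3
  the predator's payoff from hunt Meadow: q·0 + (1−q)·(-2) = 2q - 2
  5q - 3 = 2q - 2  ⇒  3q = 1  ⇒  q = 1/3.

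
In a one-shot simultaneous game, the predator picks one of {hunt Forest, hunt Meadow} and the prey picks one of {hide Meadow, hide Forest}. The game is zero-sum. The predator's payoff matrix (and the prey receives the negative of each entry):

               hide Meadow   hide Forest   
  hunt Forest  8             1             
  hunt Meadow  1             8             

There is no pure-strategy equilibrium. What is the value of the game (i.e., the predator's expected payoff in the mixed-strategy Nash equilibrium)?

In a mixed equilibrium the predator is indifferent between hunt Forest and hunt Meadow; this condition fixes q.
  the predator's payoff to hunt Forest: q·8 + (1−q)·1 = 7q + 1
  the predator's payoff to hunt Meadow: q·1 + (1−q)·8 = -7q + 8
  7q + 1 = -7q + 8  ⇒  14q = 7  ⇒  q = 1/2.
The value is the predator's expected payoff against this mix (using hunt Forest): (1/2)·8 + (1/2)·1 = 9/2.

v = 9/2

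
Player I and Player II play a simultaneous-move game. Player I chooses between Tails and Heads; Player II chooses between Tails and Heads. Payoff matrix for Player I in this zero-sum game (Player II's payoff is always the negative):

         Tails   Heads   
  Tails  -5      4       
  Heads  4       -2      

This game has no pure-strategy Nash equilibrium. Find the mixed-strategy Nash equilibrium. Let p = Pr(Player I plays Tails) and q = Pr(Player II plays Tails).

Player II's indifference between Tails and Heads determines Player I's mixing probability p:
  Player II's payoff from Tails: p·5 + (1−p)·(-4) = 9p - 4
  Player II's payoff from Heads: p·(-4) + (1−p)·2 = -6p + 2
  9p - 4 = -6p + 2  ⇒  15p = 6  ⇒  p = 2/5.
Set Player I's expected payoff from Tails equal to that from Heads:
  Player I's payoff to Tails: q·(-5) + (1−q)·4 = -9q + 4
  Player I's payoff to Heads: q·4 + (1−q)·(-2) = 6q - 2
  -9q + 4 = 6q - 2  ⇒  -15q = -6  ⇒  q = 2/5.

p = 2/5, q = 2/5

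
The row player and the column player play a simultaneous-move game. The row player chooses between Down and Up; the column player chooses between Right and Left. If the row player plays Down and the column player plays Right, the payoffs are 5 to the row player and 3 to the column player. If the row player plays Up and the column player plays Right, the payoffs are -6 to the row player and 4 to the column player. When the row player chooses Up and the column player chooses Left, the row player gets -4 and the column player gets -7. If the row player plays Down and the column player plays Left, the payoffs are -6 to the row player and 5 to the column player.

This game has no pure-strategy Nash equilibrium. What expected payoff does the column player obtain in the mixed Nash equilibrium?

41/13

For the column player to be willing to mix, the column player must be indifferent between Right and Left, which pins down the row player's mix.
  the column player's payoff from Right: p·3 + (1−p)·4 = -p + 4
  the column player's payoff from Left: p·5 + (1−p)·(-7) = 12p - 7
  -p + 4 = 12p - 7  ⇒  -13p = -11  ⇒  p = 11/13.
At equilibrium the column player is indifferent across columns, so the column player's payoff equals the payoff from Right: (11/13)·3 + (2/13)·4 = 41/13.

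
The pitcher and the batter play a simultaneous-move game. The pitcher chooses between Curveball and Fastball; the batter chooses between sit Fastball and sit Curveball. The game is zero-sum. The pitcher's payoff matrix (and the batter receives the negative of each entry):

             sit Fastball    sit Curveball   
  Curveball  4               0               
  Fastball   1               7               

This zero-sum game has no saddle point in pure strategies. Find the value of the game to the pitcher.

v = 14/5

The batter's mix must leave the pitcher indifferent between Curveball and Fastball.
  the pitcher's expected payoff from Curveball: q·4 + (1−q)·0 = 4q
  the pitcher's expected payoff from Fastball: q·1 + (1−q)·7 = -6q + 7
  4q = -6q + 7  ⇒  10q = 7  ⇒  q = 7/10.
The value is the pitcher's expected payoff against this mix (using Curveball): (7/10)·4 + (3/10)·0 = 14/5.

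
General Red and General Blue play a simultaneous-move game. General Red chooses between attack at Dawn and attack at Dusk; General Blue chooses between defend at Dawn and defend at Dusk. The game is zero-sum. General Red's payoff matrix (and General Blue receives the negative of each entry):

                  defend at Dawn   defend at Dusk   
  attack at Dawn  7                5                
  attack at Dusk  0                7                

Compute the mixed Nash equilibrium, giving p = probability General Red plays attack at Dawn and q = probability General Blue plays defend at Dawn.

p = 7/9, q = 2/9

Set General Blue's expected payoff from defend at Dawn equal to that from defend at Dusk:
  General Blue's expected payoff from defend at Dawn: p·(-7) + (1−p)·0 = -7p
  General Blue's expected payoff from defend at Dusk: p·(-5) + (1−p)·(-7) = 2p - 7
  -7p = 2p - 7  ⇒  -9p = -7  ⇒  p = 7/9.
For General Red to be willing to mix, General Red must be indifferent between attack at Dawn and attack at Dusk, which pins down General Blue's mix.
  General Red's payoff to attack at Dawn: q·7 + (1−q)·5 = 2q + 5
  General Red's payoff to attack at Dusk: q·0 + (1−q)·7 = -7q + 7
  2q + 5 = -7q + 7  ⇒  9q = 2  ⇒  q = 2/9.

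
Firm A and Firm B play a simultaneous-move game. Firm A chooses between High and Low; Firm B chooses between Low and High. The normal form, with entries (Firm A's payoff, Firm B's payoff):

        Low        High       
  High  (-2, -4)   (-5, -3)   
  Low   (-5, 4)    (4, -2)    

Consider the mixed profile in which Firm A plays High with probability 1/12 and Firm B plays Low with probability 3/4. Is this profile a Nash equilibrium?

No

Given Firm A's mix p = 1/12, Firm B's payoff from Low is 10/3 but from High is -25/12. Firm B strictly prefers Low, so Firm B would not mix.
So the proposed profile is not a Nash equilibrium.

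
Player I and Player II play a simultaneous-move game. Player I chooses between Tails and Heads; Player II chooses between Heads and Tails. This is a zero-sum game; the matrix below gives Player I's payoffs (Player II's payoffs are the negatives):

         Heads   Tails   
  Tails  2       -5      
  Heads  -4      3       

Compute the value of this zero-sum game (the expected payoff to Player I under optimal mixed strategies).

Player I's indifference between Tails and Heads determines Player II's mixing probability q:
  Player I's payoff from Tails: q·2 + (1−q)·(-5) = 7q - 5
  Player I's payoff from Heads: q·(-4) + (1−q)·3 = -7q + 3
  7q - 5 = -7q + 3  ⇒  14q = 8  ⇒  q = 4/7.
The value is Player I's expected payoff against this mix (using Tails): (4/7)·2 + (3/7)·(-5) = -1.

v = -1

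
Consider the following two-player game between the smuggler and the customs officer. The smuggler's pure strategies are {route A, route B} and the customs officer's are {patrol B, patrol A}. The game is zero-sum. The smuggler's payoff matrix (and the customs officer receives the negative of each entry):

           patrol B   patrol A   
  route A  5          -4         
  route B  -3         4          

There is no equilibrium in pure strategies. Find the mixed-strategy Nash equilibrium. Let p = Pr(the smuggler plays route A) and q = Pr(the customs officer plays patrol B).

p = 7/16, q = 1/2

The smuggler's mix must leave the customs officer indifferent between patrol B and patrol A.
  the customs officer's expected payoff from patrol B: p·(-5) + (1−p)·3 = -8p + 3
  the customs officer's expected payoff from patrol A: p·4 + (1−p)·(-4) = 8p - 4
  -8p + 3 = 8p - 4  ⇒  -16p = -7  ⇒  p = 7/16.
The customs officer's mix must leave the smuggler indifferent between route A and route B.
  the smuggler's expected payoff from route A: q·5 + (1−q)·(-4) = 9q - 4
  the smuggler's expected payoff from route B: q·(-3) + (1−q)·4 = -7q + 4
  9q - 4 = -7q + 4  ⇒  16q = 8  ⇒  q = 1/2.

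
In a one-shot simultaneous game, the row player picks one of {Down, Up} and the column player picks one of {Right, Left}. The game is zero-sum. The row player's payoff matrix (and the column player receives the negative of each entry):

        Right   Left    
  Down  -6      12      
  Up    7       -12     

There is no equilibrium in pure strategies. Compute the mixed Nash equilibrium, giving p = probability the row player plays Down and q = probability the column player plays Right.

p = 19/37, q = 24/37

Set the column player's expected payoff from Right equal to that from Left:
  the column player's payoff from Right: p·6 + (1−p)·(-7) = 13p - 7
  the column player's payoff from Left: p·(-12) + (1−p)·12 = -24p + 12
  13p - 7 = -24p + 12  ⇒  37p = 19  ⇒  p = 19/37.
The column player's mix must leave the row player indifferent between Down and Up.
  the row player's expected payoff from Down: q·(-6) + (1−q)·12 = -18q + 12
  the row player's expected payoff from Up: q·7 + (1−q)·(-12) = 19q - 12
  -18q + 12 = 19q - 12  ⇒  -37q = -24  ⇒  q = 24/37.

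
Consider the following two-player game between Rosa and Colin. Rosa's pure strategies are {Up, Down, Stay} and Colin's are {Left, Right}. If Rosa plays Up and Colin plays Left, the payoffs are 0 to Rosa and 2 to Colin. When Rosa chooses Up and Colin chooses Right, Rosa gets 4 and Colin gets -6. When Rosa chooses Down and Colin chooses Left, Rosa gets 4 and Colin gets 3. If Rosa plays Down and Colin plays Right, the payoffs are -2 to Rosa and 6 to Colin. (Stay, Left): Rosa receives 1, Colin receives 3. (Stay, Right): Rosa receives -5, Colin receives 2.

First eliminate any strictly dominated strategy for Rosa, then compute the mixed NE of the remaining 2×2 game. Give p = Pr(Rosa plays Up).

p = 3/11

Rosa's strategy Stay is strictly dominated by Down: 4 > 1 and -2 > -5. Eliminate Stay.
Rosa's mix must leave Colin indifferent between Left and Right.
  Colin's expected payoff from Left: p·2 + (1−p)·3 = -p + 3
  Colin's expected payoff from Right: p·(-6) + (1−p)·6 = -12p + 6
  -p + 3 = -12p + 6  ⇒  11p = 3  ⇒  p = 3/11.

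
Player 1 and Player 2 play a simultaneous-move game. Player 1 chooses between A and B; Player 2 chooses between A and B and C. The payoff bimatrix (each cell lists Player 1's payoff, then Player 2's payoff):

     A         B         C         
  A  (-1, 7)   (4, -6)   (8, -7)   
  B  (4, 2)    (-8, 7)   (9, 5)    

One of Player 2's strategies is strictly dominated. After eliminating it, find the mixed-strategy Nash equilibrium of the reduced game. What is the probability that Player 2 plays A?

q = 12/17

Player 2's strategy C is strictly dominated by B: -6 > -7 and 7 > 5. Eliminate C.
Player 1's indifference between A and B determines Player 2's mixing probability q:
  Player 1's payoff from A: q·(-1) + (1−q)·4 = -5q + 4
  Player 1's payoff from B: q·4 + (1−q)·(-8) = 12q - 8
  -5q + 4 = 12q - 8  ⇒  -17q = -12  ⇒  q = 12/17.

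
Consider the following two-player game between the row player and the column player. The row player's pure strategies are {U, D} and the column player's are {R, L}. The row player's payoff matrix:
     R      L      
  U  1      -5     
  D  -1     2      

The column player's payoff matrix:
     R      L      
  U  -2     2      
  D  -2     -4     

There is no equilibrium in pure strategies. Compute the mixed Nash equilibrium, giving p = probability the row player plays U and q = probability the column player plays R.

p = 1/3, q = 7/9

The row player's mix must leave the column player indifferent between R and L.
  the column player's expected payoff from R: p·(-2) + (1−p)·(-2) = -2
  the column player's expected payoff from L: p·2 + (1−p)·(-4) = 6p - 4
  -2 = 6p - 4  ⇒  -6p = -2  ⇒  p = 1/3.
For the row player to be willing to mix, the row player must be indifferent between U and D, which pins down the column player's mix.
  the row player's expected payoff from U: q·1 + (1−q)·(-5) = 6q - 5
  the row player's expected payoff from D: q·(-1) + (1−q)·2 = -3q + 2
  6q - 5 = -3q + 2  ⇒  9q = 7  ⇒  q = 7/9.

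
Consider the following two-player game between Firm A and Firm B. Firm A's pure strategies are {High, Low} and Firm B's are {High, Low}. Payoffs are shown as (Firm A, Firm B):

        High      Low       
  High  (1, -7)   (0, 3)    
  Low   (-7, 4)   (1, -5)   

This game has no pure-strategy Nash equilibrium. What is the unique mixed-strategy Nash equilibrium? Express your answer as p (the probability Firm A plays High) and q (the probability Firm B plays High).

Firm A's mix must leave Firm B indifferent between High and Low.
  Firm B's expected payoff from High: p·(-7) + (1−p)·4 = -11p + 4
  Firm B's expected payoff from Low: p·3 + (1−p)·(-5) = 8p - 5
  -11p + 4 = 8p - 5  ⇒  -19p = -9  ⇒  p = 9/19.
Firm A's indifference between High and Low determines Firm B's mixing probability q:
  Firm A's payoff from High: q·1 + (1−q)·0 = q
  Firm A's payoff from Low: q·(-7) + (1−q)·1 = -8q + 1
  q = -8q + 1  ⇒  9q = 1  ⇒  q = 1/9.

p = 9/19, q = 1/9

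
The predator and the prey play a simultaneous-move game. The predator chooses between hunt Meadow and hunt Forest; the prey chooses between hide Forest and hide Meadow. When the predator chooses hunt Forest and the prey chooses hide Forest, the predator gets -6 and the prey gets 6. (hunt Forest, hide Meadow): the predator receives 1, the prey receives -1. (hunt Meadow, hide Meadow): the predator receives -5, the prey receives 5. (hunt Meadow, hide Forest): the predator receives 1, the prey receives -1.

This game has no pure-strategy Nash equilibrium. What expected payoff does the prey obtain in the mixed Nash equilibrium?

29/13

For the prey to be willing to mix, the prey must be indifferent between hide Forest and hide Meadow, which pins down the predator's mix.
  the prey's expected payoff from hide Forest: p·(-1) + (1−p)·6 = -7p + 6
  the prey's expected payoff from hide Meadow: p·5 + (1−p)·(-1) = 6p - 1
  -7p + 6 = 6p - 1  ⇒  -13p = -7  ⇒  p = 7/13.
At equilibrium the prey is indifferent across columns, so the prey's payoff equals the payoff from hide Forest: (7/13)·(-1) + (6/13)·6 = 29/13.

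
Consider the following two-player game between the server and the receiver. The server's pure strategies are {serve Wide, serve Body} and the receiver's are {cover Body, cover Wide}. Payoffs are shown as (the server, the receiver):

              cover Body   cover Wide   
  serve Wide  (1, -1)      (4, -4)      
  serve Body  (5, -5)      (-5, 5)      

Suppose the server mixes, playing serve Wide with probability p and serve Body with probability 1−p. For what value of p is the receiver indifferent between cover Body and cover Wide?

p = 10/13

The receiver's indifference between cover Body and cover Wide determines the server's mixing probability p:
  the receiver's expected payoff from cover Body: p·(-1) + (1−p)·(-5) = 4p - 5
  the receiver's expected payoff from cover Wide: p·(-4) + (1−p)·5 = -9p + 5
  4p - 5 = -9p + 5  ⇒  13p = 10  ⇒  p = 10/13.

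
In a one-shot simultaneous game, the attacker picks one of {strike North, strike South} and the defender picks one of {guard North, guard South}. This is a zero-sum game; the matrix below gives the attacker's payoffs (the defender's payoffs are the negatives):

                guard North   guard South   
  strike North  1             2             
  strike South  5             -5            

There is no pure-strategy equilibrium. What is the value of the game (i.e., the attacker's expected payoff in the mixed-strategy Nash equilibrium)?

v = 15/11

Set the attacker's expected payoff from strike North equal to that from strike South:
  the attacker's expected payoff from strike North: q·1 + (1−q)·2 = -q + 2
  the attacker's expected payoff from strike South: q·5 + (1−q)·(-5) = 10q - 5
  -q + 2 = 10q - 5  ⇒  -11q = -7  ⇒  q = 7/11.
The value is the attacker's expected payoff against this mix (using strike North): (7/11)·1 + (4/11)·2 = 15/11.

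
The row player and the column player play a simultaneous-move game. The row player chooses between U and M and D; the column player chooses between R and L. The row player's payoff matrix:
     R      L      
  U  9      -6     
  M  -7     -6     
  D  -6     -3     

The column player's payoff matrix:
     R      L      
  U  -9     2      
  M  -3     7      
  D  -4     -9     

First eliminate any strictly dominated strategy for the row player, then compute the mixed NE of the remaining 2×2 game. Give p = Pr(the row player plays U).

p = 5/16

The row player's strategy M is strictly dominated by D: -6 > -7 and -3 > -6. Eliminate M.
For the column player to be willing to mix, the column player must be indifferent between R and L, which pins down the row player's mix.
  the column player's expected payoff from R: p·(-9) + (1−p)·(-4) = -5p - 4
  the column player's expected payoff from L: p·2 + (1−p)·(-9) = 11p - 9
  -5p - 4 = 11p - 9  ⇒  -16p = -5  ⇒  p = 5/16.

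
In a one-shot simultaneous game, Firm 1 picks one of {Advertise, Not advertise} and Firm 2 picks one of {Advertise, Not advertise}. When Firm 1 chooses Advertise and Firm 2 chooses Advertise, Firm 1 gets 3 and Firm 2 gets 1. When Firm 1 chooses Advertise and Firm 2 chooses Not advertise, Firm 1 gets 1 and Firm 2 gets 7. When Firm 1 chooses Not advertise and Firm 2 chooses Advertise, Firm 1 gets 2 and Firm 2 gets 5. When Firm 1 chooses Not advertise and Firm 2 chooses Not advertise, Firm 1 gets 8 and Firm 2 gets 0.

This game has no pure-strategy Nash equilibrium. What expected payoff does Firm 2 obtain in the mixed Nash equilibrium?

Set Firm 2's expected payoff from Advertise equal to that from Not advertise:
  Firm 2's payoff from Advertise: p·1 + (1−p)·5 = -4p + 5
  Firm 2's payoff from Not advertise: p·7 + (1−p)·0 = 7p
  -4p + 5 = 7p  ⇒  -11p = -5  ⇒  p = 5/11.
At equilibrium Firm 2 is indifferent across columns, so Firm 2's payoff equals the payoff from Advertise: (5/11)·1 + (6/11)·5 = 35/11.

35/11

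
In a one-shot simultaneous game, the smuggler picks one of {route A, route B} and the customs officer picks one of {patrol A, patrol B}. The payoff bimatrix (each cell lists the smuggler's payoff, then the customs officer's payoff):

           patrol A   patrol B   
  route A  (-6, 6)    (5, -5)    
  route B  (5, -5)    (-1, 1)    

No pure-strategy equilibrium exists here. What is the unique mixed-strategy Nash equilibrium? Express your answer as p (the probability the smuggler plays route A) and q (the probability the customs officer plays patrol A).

The smuggler's mix must leave the customs officer indifferent between patrol A and patrol B.
  the customs officer's payoff to patrol A: p·6 + (1−p)·(-5) = 11p - 5
  the customs officer's payoff to patrol B: p·(-5) + (1−p)·1 = -6p + 1
  11p - 5 = -6p + 1  ⇒  17p = 6  ⇒  p = 6/17.
Set the smuggler's expected payoff from route A equal to that from route B:
  the smuggler's payoff from route A: q·(-6) + (1−q)·5 = -11q + 5
  the smuggler's payoff from route B: q·5 + (1−q)·(-1) = 6q - 1
  -11q + 5 = 6q - 1  ⇒  -17q = -6  ⇒  q = 6/17.

p = 6/17, q = 6/17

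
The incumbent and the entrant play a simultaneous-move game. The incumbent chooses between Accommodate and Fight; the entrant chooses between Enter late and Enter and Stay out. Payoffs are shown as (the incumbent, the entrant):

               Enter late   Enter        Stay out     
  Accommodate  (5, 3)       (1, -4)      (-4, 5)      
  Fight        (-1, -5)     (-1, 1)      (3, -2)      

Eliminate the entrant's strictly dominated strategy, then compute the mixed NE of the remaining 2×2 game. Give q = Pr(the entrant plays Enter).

The entrant's strategy Enter late is strictly dominated by Stay out: 5 > 3 and -2 > -5. Eliminate Enter late.
In a mixed equilibrium the incumbent is indifferent between Accommodate and Fight; this condition fixes q.
  the incumbent's payoff to Accommodate: q·1 + (1−q)·(-4) = 5q - 4
  the incumbent's payoff to Fight: q·(-1) + (1−q)·3 = -4q + 3
  5q - 4 = -4q + 3  ⇒  9q = 7  ⇒  q = 7/9.

q = 7/9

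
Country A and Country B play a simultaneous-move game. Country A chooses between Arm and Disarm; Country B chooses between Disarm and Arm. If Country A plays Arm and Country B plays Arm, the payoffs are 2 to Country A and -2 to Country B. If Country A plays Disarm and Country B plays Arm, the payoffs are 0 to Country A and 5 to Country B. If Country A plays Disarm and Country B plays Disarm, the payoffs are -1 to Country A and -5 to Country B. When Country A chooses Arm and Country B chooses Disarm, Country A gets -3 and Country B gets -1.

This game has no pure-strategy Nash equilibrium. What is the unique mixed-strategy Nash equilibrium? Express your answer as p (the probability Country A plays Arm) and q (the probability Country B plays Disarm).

Set Country B's expected payoff from Disarm equal to that from Arm:
  Country B's payoff to Disarm: p·(-1) + (1−p)·(-5) = 4p - 5
  Country B's payoff to Arm: p·(-2) + (1−p)·5 = -7p + 5
  4p - 5 = -7p + 5  ⇒  11p = 10  ⇒  p = 10/11.
Set Country A's expected payoff from Arm equal to that from Disarm:
  Country A's expected payoff from Arm: q·(-3) + (1−q)·2 = -5q + 2
  Country A's expected payoff from Disarm: q·(-1) + (1−q)·0 = -q
  -5q + 2 = -q  ⇒  -4q = -2  ⇒  q = 1/2.

p = 10/11, q = 1/2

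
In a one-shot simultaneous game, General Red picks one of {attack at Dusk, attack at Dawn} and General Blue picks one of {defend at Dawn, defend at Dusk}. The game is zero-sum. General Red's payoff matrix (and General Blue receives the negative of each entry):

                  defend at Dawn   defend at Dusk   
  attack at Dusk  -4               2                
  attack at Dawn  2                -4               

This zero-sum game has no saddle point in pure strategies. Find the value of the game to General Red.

In a mixed equilibrium General Red is indifferent between attack at Dusk and attack at Dawn; this condition fixes q.
  General Red's payoff from attack at Dusk: q·(-4) + (1−q)·2 = -6q + 2
  General Red's payoff from attack at Dawn: q·2 + (1−q)·(-4) = 6q - 4
  -6q + 2 = 6q - 4  ⇒  -12q = -6  ⇒  q = 1/2.
The value is General Red's expected payoff against this mix (using attack at Dusk): (1/2)·(-4) + (1/2)·2 = -1.

v = -1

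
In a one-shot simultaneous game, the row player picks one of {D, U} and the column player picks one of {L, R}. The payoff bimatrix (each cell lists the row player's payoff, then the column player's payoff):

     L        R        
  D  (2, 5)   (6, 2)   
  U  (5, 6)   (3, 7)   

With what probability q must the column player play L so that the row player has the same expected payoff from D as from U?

q = 1/2

The row player's indifference between D and U determines the column player's mixing probability q:
  the row player's expected payoff from D: q·2 + (1−q)·6 = -4q + 6
  the row player's expected payoff from U: q·5 + (1−q)·3 = 2q + 3
  -4q + 6 = 2q + 3  ⇒  -6q = -3  ⇒  q = 1/2.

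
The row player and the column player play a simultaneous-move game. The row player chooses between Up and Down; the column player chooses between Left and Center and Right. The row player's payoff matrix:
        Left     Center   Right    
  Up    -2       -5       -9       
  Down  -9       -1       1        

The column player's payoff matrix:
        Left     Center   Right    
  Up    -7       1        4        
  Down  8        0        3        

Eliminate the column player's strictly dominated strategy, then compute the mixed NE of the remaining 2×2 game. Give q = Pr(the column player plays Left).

The column player's strategy Center is strictly dominated by Right: 4 > 1 and 3 > 0. Eliminate Center.
The row player's indifference between Up and Down determines the column player's mixing probability q:
  the row player's expected payoff from Up: q·(-2) + (1−q)·(-9) = 7q - 9
  the row player's expected payoff from Down: q·(-9) + (1−q)·1 = -10q + 1
  7q - 9 = -10q + 1  ⇒  17q = 10  ⇒  q = 10/17.

q = 10/17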